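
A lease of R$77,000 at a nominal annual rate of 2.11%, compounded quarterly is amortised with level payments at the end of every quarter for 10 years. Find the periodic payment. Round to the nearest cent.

Periodic rate i = 0.0211/4 = 0.005275; n = 10 × 4 = 40 periods.
PMT = 77000 / ( [1 − (1+0.005275)^(−40)] / 0.005275 ) = 77000 / 35.976633 = 2,140.2781

R$2,140.28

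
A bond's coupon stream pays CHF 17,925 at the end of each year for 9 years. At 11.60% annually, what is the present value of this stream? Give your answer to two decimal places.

PV = PMT · [1 − (1+i)^(−n)] / i = 17925 · 5.410252 = 96,978.7646

CHF 96,978.76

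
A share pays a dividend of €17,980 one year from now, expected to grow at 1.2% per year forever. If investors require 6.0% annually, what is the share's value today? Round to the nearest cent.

PV = D₁/(r − g) = 17980/(0.06 − 0.012) = 374,583.3333

€374,583.33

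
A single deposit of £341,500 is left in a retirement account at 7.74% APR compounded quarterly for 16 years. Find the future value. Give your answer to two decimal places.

£1,164,350.28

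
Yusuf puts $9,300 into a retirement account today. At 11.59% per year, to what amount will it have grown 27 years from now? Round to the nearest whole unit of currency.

$179,624

9,300 × (1+0.1159)^27 = 9,300 × 19.314457 = 179,624.4467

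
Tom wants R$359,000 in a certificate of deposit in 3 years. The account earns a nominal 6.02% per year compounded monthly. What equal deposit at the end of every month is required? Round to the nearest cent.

Periodic rate i = 0.0602/12 = 0.00501667; n = 3 × 12 = 36 periods.
FV-annuity factor = 39.347874; PMT = 359000 / 39.347874 = 9,123.7458

R$9,123.75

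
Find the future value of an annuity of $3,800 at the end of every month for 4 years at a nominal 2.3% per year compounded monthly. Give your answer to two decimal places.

$190,862.34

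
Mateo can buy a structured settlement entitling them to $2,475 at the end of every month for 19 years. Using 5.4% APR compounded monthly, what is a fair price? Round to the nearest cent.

i = 0.054/12 = 0.0045 per month; n = 19·12 = 228.
PV = 2475 × [1 − (1+0.0045)^(−228)] / 0.0045 = 2475 × 142.385827 = 352,404.9220

$352,404.92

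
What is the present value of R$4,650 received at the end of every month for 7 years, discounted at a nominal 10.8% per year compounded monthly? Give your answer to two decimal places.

Periodic rate i = 0.108/12 = 0.009; n = 7 × 12 = 84 periods.
PV = PMT · [1 − (1+i)^(−n)] / i = 4650 · 58.763179 = 273,248.7845

R$273,248.78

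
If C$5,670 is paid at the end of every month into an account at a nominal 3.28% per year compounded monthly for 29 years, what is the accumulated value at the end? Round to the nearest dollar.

With 12 periods per year: i = 0.00273333, n = 348.
FV = PMT · [(1+i)^n − 1] / i = 5670 · 580.045347 = 3,288,857.1184

C$3,288,857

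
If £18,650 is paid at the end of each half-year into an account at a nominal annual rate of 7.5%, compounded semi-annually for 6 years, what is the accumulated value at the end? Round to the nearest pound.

Periodic rate i = 0.075/2 = 0.0375; n = 6 × 2 = 12 periods.
FV = PMT · [(1+i)^n − 1] / i = 18650 · 14.812116 = 276,245.9541

£276,246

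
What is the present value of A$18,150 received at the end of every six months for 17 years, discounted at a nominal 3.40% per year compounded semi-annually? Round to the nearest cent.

A$465,759.58

Periodic rate i = 0.034/2 = 0.017; n = 17 × 2 = 34 periods.
Annuity factor a(34|0.017) = 25.661685; PV = 18150 × 25.661685 = 465,759.5801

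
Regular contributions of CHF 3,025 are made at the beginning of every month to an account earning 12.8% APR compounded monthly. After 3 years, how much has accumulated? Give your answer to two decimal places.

CHF 133,324.42

Periodic rate i = 0.128/12 = 0.0106667; n = 3 × 12 = 36 periods.
FV = PMT · [(1+i)^n − 1] / i × (1+i) = 3025 · 44.074187 = 133,324.4162
Payments are at the start of each period, so multiply by (1+i).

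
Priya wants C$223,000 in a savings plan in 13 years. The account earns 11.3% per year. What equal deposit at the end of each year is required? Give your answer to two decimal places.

C$8,338.64

FV-annuity factor = 26.742959; PMT = 223000 / 26.742959 = 8,338.6435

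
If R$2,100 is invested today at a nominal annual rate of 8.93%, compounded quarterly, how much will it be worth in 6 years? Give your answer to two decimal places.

R$3,567.42

With 4 periods per year: i = 0.022325, n = 24.
FV = PV·(1+i)^n = 2,100 × 1.698774 = 3,567.4249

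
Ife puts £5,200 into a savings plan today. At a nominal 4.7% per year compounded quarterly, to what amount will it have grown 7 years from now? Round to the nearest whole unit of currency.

£7,212

With 4 periods per year: i = 0.01175, n = 28.
5,200 × (1+0.01175)^28 = 5,200 × 1.386915 = 7,211.9600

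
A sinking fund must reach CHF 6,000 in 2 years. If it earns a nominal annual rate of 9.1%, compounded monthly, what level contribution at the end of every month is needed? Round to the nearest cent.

CHF 228.88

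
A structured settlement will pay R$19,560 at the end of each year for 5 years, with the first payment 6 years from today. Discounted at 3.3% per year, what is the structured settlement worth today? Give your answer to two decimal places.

Value one period before first payment (t=5): 19560 × [1 − (1+0.033)^(−5)] / 0.033 = 19560 × 4.540741 = 88,816.8944
PV₀ = 88,816.8944 / (1+0.033)^5 = 88,816.8944 / 1.176255 = 75,508.1754

R$75,508.18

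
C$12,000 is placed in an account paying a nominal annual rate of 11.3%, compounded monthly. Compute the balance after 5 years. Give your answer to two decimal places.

With 12 periods per year: i = 0.00941667, n = 60.
FV = 12,000 × (1 + 0.00941667)^60 = 21,057.6313

C$21,057.63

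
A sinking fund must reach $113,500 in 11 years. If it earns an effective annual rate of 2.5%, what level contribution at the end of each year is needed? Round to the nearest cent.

$9,092.03

FV-annuity factor = 12.483466; PMT = 113500 / 12.483466 = 9,092.0260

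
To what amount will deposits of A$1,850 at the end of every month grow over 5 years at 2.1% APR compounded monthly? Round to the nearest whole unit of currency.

A$116,929

i = 0.021/12 = 0.00175 per month; n = 5·12 = 60.
Accumulation factor s(60|0.00175) = 63.204964; FV = 1850 × 63.204964 = 116,929.1838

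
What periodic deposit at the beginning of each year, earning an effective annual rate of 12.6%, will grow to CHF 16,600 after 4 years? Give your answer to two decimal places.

CHF 3,057.65

PMT = 16600 / ( [(1+0.126)^4 − 1] / 0.126 × (1+i) ) = 16600 / 5.429014 = 3,057.6455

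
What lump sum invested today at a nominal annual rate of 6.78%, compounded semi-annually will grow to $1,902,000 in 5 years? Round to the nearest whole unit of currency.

$1,362,778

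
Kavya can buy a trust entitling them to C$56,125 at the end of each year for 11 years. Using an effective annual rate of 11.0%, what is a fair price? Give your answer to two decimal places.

PV = 56125 × [1 − (1+0.11)^(−11)] / 0.11 = 56125 × 6.206515 = 348,340.6726

C$348,340.67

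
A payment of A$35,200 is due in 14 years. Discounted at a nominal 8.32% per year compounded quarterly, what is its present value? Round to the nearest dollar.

A$11,114

i = 0.0832/4 = 0.0208 per quarter; n = 14·4 = 56.
PV = 35,200 / (1 + 0.0208)^56 = 35,200 / 3.167211 = 11,113.8780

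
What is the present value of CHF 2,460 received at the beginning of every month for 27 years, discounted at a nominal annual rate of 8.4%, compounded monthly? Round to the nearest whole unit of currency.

CHF 316,964

Periodic rate i = 0.084/12 = 0.007; n = 27 × 12 = 324 periods.
PV = 2460 × [1 − (1+0.007)^(−324)] / 0.007 × (1+i) = 2460 × 128.847064 = 316,963.7777
(annuity-due: payments at period start, so ×(1+i).)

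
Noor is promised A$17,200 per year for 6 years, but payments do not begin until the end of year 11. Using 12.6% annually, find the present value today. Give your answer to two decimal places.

A$21,222.30

Value one period before first payment (t=10): 17200 × [1 − (1+0.126)^(−6)] / 0.126 = 17200 × 4.042480 = 69,530.6485
PV₀ = 69,530.6485 / (1+0.126)^10 = 69,530.6485 / 3.276302 = 21,222.2963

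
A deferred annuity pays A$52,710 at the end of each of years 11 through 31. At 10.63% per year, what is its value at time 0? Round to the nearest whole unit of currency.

A$158,922

Value one period before first payment (t=10): 52710 × [1 − (1+0.1063)^(−21)] / 0.1063 = 52710 × 8.279788 = 436,427.6429
PV₀ = 436,427.6429 / (1+0.1063)^10 = 436,427.6429 / 2.746181 = 158,921.6724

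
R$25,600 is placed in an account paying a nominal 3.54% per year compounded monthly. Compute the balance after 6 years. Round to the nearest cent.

i = 0.0354/12 = 0.00295 per month; n = 6·12 = 72.
FV = 25,600 × (1 + 0.00295)^72 = 31,648.1494

R$31,648.15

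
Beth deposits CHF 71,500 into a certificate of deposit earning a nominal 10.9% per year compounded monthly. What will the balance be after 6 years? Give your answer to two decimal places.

Periodic rate i = 0.109/12 = 0.00908333; n = 6 × 12 = 72 periods.
FV = 71,500 × (1 + 0.00908333)^72 = 137,104.7270

CHF 137,104.73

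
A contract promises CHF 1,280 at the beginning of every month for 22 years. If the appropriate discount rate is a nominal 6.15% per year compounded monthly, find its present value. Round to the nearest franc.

Periodic rate i = 0.0615/12 = 0.005125; n = 22 × 12 = 264 periods.
PV = PMT · [1 − (1+i)^(−n)] / i × (1+i) = 1280 · 145.256093 = 185,927.7996
Payments are at the start of each period, so multiply by (1+i).

CHF 185,928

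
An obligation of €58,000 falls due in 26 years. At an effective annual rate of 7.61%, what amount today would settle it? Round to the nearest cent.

PV = FV·(1+i)^(−n) = 58,000 × 0.148536 = 8,615.0852

€8,615.09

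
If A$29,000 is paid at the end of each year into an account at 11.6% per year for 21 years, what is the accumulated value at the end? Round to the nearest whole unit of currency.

Accumulation factor s(21|0.116) = 77.774606; FV = 29000 × 77.774606 = 2,255,463.5868

A$2,255,464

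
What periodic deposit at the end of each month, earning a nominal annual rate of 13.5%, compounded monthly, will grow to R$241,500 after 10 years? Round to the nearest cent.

R$960.55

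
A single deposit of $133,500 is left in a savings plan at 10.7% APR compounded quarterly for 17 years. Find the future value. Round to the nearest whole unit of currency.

Periodic rate i = 0.107/4 = 0.02675; n = 17 × 4 = 68 periods.
FV = PV·(1+i)^n = 133,500 × 6.020054 = 803,677.2032

$803,677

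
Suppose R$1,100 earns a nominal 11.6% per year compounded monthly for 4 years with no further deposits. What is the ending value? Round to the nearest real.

R$1,746

With 12 periods per year: i = 0.00966667, n = 48.
FV = 1,100 × (1 + 0.00966667)^48 = 1,745.5712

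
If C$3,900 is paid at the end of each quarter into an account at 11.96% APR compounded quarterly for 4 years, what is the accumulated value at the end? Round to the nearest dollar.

C$78,550

With 4 periods per year: i = 0.0299, n = 16.
FV = PMT · [(1+i)^n − 1] / i = 3900 · 20.140987 = 78,549.8485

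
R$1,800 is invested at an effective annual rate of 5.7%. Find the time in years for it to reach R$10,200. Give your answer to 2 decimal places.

31.29 years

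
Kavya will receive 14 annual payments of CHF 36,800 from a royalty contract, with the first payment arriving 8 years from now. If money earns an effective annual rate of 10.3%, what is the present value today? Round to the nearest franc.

CHF 134,284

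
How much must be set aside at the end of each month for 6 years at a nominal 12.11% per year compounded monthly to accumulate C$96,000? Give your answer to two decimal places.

i = 0.1211/12 = 0.0100917 per month; n = 6·12 = 72.
FV-annuity factor = 105.088646; PMT = 96000 / 105.088646 = 913.5145

C$913.51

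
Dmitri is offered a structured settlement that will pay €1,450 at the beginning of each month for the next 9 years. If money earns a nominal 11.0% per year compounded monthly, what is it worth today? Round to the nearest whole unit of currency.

i = 0.11/12 = 0.00916667 per month; n = 9·12 = 108.
PV = PMT · [1 − (1+i)^(−n)] / i × (1+i) = 1450 · 68.998787 = 100,048.2409
(Beginning-of-period payments → annuity-due factor ×(1+i).)

€100,048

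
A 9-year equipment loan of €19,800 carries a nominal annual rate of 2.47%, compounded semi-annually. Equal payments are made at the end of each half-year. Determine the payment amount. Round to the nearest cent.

Periodic rate i = 0.0247/2 = 0.01235; n = 9 × 2 = 18 periods.
Annuity-PV factor = 16.051337; PMT = 19800 / 16.051337 = 1,233.5421

€1,233.54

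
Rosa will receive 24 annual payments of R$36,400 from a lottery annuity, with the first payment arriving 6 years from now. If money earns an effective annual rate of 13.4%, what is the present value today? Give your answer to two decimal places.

Value one period before first payment (t=5): 36400 × [1 − (1+0.134)^(−24)] / 0.134 = 36400 × 7.097780 = 258,359.1855
PV₀ = 258,359.1855 / (1+0.134)^5 = 258,359.1855 / 1.875276 = 137,771.2611

R$137,771.26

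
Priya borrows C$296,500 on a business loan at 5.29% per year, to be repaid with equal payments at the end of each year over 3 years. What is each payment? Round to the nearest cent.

Annuity-PV factor = 2.708517; PMT = 296500 / 2.708517 = 109,469.4931

C$109,469.49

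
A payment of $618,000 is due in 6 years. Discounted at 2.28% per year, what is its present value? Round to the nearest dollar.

$539,814

Discount factor = (1+0.0228)^(−6) = 0.873485; PV = 618,000 × 0.873485 = 539,814.0189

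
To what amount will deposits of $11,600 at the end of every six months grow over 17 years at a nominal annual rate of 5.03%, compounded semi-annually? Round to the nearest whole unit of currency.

$611,996

With 2 periods per year: i = 0.02515, n = 34.
Accumulation factor s(34|0.02515) = 52.758256; FV = 11600 × 52.758256 = 611,995.7669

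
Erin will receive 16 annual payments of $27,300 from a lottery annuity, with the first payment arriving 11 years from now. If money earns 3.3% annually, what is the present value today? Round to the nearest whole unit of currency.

$242,259

Value one period before first payment (t=10): 27300 × [1 − (1+0.033)^(−16)] / 0.033 = 27300 × 12.277796 = 335,183.8340
PV₀ = 335,183.8340 / (1+0.033)^10 = 335,183.8340 / 1.383577 = 242,258.9604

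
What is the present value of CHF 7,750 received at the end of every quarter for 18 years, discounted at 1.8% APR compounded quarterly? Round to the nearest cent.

i = 0.018/4 = 0.0045 per quarter; n = 18·4 = 72.
PV = PMT · [1 − (1+i)^(−n)] / i = 7750 · 61.383087 = 475,718.9278

CHF 475,718.93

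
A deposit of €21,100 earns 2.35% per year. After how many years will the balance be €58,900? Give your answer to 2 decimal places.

n = ln(58900/21100) / ln(1+0.0235) = ln(2.79147) / 0.023228 = 44.1950 years

44.20 years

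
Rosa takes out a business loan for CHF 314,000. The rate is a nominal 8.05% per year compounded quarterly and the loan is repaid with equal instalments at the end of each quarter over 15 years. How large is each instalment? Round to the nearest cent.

CHF 9,060.50

With 4 periods per year: i = 0.020125, n = 60.
Annuity-PV factor = 34.655922; PMT = 314000 / 34.655922 = 9,060.5006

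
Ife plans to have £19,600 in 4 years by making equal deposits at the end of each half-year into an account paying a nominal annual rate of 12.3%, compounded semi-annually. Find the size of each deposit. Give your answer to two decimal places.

£1,969.67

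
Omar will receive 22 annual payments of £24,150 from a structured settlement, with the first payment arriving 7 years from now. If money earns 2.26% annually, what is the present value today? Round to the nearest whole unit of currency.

Value one period before first payment (t=6): 24150 × [1 − (1+0.0226)^(−22)] / 0.0226 = 24150 × 17.185518 = 415,030.2600
PV₀ = 415,030.2600 / (1+0.0226)^6 = 415,030.2600 / 1.143496 = 362,948.5219

£362,949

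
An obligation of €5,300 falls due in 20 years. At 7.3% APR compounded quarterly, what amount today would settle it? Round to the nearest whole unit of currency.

€1,247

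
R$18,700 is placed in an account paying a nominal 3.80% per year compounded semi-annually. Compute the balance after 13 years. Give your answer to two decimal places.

R$30,504.96

Periodic rate i = 0.038/2 = 0.019; n = 13 × 2 = 26 periods.
FV = 18,700 × (1 + 0.019)^26 = 30,504.9551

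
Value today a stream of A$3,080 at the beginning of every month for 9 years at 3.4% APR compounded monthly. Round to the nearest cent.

i = 0.034/12 = 0.00283333 per month; n = 9·12 = 108.
Annuity factor a(108|0.00283333) × (1+i) = 93.190832; PV = 3080 × 93.190832 = 287,027.7633
(Beginning-of-period payments → annuity-due factor ×(1+i).)

A$287,027.76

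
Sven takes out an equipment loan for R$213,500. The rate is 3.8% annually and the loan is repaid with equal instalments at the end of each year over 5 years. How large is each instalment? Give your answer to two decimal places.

R$47,688.76

Annuity-PV factor = 4.476946; PMT = 213500 / 4.476946 = 47,688.7594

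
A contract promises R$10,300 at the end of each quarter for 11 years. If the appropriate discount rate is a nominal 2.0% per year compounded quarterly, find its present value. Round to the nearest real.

R$405,905

Periodic rate i = 0.02/4 = 0.005; n = 11 × 4 = 44 periods.
PV = 10300 × [1 − (1+0.005)^(−44)] / 0.005 = 10300 × 39.408232 = 405,904.7935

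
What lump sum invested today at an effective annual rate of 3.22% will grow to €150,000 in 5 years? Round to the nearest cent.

€128,018.28

Discount factor = (1+0.0322)^(−5) = 0.853455; PV = 150,000 × 0.853455 = 128,018.2793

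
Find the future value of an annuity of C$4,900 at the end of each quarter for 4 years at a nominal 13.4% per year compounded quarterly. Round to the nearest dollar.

Periodic rate i = 0.134/4 = 0.0335; n = 4 × 4 = 16 periods.
FV = 4900 × [(1+0.0335)^16 − 1] / 0.0335 = 4900 × 20.722740 = 101,541.4236

C$101,541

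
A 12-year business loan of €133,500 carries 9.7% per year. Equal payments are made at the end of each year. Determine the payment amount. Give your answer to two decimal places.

Annuity-PV factor = 6.914990; PMT = 133500 / 6.914990 = 19,305.8848

€19,305.88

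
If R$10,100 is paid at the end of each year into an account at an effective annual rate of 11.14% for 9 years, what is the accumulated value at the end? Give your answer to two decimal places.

R$143,904.24

FV = PMT · [(1+i)^n − 1] / i = 10100 · 14.247945 = 143,904.2402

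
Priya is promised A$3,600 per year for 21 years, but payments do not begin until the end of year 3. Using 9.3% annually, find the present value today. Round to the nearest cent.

Value one period before first payment (t=2): 3600 × [1 − (1+0.093)^(−21)] / 0.093 = 3600 × 9.091214 = 32,728.3696
PV₀ = 32,728.3696 / (1+0.093)^2 = 32,728.3696 / 1.194649 = 27,395.8038

A$27,395.80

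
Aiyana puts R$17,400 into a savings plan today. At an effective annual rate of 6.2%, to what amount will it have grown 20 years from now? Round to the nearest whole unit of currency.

R$57,948

FV = PV·(1+i)^n = 17,400 × 3.330354 = 57,948.1510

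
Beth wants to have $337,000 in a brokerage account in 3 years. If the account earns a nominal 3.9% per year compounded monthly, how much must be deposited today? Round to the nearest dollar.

$299,847

With 12 periods per year: i = 0.00325, n = 36.
Discount factor = (1+0.00325)^(−36) = 0.889754; PV = 337,000 × 0.889754 = 299,847.0899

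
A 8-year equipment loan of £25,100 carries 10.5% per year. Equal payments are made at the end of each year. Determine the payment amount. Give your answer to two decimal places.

£4,790.82

PMT = 25100 / ( [1 − (1+0.105)^(−8)] / 0.105 ) = 25100 / 5.239188 = 4,790.8188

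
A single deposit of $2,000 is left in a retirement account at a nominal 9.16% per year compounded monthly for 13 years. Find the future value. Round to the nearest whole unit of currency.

$6,550

Periodic rate i = 0.0916/12 = 0.00763333; n = 13 × 12 = 156 periods.
2,000 × (1+0.00763333)^156 = 2,000 × 3.274870 = 6,549.7396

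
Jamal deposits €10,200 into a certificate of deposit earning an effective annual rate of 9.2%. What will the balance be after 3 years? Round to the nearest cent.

FV = PV·(1+i)^n = 10,200 × 1.302171 = 13,282.1410

€13,282.14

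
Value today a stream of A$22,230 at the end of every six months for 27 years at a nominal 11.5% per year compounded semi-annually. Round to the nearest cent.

A$367,723.07

Periodic rate i = 0.115/2 = 0.0575; n = 27 × 2 = 54 periods.
Annuity factor a(54|0.0575) = 16.541749; PV = 22230 × 16.541749 = 367,723.0728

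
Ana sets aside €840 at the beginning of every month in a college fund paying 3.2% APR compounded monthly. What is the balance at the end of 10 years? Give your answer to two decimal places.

i = 0.032/12 = 0.00266667 per month; n = 10·12 = 120.
Accumulation factor s(120|0.00266667) × (1+i) = 141.579550; FV = 840 × 141.579550 = 118,926.8223
Payments are at the start of each period, so multiply by (1+i).

€118,926.82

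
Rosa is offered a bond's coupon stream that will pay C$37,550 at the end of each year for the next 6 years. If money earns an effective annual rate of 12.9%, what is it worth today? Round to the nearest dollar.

PV = 37550 × [1 − (1+0.129)^(−6)] / 0.129 = 37550 × 4.008707 = 150,526.9443

C$150,527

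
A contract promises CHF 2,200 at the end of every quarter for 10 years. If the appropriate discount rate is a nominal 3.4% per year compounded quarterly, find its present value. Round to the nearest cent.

Periodic rate i = 0.034/4 = 0.0085; n = 10 × 4 = 40 periods.
Annuity factor a(40|0.0085) = 33.788968; PV = 2200 × 33.788968 = 74,335.7289

CHF 74,335.73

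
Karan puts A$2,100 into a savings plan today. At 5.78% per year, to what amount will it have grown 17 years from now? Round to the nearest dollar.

A$5,459

FV = 2,100 × (1 + 0.0578)^17 = 5,458.5823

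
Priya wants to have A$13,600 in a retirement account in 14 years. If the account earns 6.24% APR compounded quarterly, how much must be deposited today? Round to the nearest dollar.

With 4 periods per year: i = 0.0156, n = 56.
PV = 13,600 / (1 + 0.0156)^56 = 13,600 / 2.379418 = 5,715.6831

A$5,716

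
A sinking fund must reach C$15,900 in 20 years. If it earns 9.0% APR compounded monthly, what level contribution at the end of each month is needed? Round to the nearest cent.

With 12 periods per year: i = 0.0075, n = 240.
FV-annuity factor = 667.886870; PMT = 15900 / 667.886870 = 23.8064

C$23.81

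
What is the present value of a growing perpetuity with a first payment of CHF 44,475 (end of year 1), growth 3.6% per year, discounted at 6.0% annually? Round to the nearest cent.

CHF 1,853,125.00

PV = PMT / (i − g) = 44475 / (0.06 − 0.036) = 44475 / 0.024000 = 1,853,125.0000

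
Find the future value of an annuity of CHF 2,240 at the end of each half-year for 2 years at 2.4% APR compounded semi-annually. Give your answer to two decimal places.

i = 0.024/2 = 0.012 per half-year; n = 2·2 = 4.
Accumulation factor s(4|0.012) = 4.072578; FV = 2240 × 4.072578 = 9,122.5741

CHF 9,122.57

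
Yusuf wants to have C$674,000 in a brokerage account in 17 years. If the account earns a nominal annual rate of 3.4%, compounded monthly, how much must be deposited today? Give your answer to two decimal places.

C$378,436.16

i = 0.034/12 = 0.00283333 per month; n = 17·12 = 204.
PV = FV·(1+i)^(−n) = 674,000 × 0.561478 = 378,436.1630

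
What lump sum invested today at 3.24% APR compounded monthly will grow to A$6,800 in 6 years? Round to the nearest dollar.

Periodic rate i = 0.0324/12 = 0.0027; n = 6 × 12 = 72 periods.
PV = FV·(1+i)^(−n) = 6,800 × 0.823544 = 5,600.1007

A$5,600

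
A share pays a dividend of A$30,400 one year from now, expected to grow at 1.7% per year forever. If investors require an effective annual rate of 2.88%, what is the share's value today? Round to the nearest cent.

PV = D₁/(r − g) = 30400/(0.0288 − 0.017) = 2,576,271.1864

A$2,576,271.19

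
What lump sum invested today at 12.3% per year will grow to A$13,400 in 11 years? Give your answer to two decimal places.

A$3,740.48

PV = FV·(1+i)^(−n) = 13,400 × 0.279140 = 3,740.4812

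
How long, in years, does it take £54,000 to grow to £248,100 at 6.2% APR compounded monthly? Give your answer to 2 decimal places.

24.66 years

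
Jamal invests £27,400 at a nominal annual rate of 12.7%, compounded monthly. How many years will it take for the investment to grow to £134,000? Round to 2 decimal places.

Periodic rate i = 0.127/12 = 0.0105833.
(1+i)^n = 134000/27400 = 4.89051, so n = ln 4.89051 / ln 1.01058 = 150.7731 months
= 150.7731/12 years

12.56 years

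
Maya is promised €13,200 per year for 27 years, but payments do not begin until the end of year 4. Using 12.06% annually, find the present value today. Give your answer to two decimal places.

€74,186.15

Value one period before first payment (t=3): 13200 × [1 − (1+0.1206)^(−27)] / 0.1206 = 13200 × 7.908621 = 104,393.7916
Discount back 3 years: 104,393.7916 × (1+0.1206)^(−3) = 104,393.7916 × 0.710638 = 74,186.1472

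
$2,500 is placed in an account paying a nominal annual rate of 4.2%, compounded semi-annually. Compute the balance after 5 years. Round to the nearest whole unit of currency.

With 2 periods per year: i = 0.021, n = 10.
FV = PV·(1+i)^n = 2,500 × 1.230998 = 3,077.4955

$3,077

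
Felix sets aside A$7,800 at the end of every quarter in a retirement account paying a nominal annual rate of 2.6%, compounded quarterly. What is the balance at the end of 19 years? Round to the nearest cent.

With 4 periods per year: i = 0.0065, n = 76.
FV = PMT · [(1+i)^n − 1] / i = 7800 · 97.883202 = 763,488.9753

A$763,488.98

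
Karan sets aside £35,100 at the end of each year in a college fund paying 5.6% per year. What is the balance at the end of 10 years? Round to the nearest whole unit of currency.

Accumulation factor s(10|0.056) = 12.935797; FV = 35100 × 12.935797 = 454,046.4777

£454,046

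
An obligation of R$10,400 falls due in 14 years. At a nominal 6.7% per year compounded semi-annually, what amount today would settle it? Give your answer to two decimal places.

With 2 periods per year: i = 0.0335, n = 28.
PV = FV·(1+i)^(−n) = 10,400 × 0.397472 = 4,133.7087

R$4,133.71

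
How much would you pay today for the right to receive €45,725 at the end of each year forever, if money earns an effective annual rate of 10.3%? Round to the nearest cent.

PV = PMT / i = 45725 / 0.103 = 443,932.0388

€443,932.04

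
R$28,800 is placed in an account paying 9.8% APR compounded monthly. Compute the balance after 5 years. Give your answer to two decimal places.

R$46,917.25

i = 0.098/12 = 0.00816667 per month; n = 5·12 = 60.
FV = 28,800 × (1 + 0.00816667)^60 = 46,917.2486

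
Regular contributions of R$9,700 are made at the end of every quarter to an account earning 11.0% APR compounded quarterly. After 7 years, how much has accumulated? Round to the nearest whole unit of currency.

R$401,201

With 4 periods per year: i = 0.0275, n = 28.
FV = 9700 × [(1+0.0275)^28 − 1] / 0.0275 = 9700 × 41.360975 = 401,201.4616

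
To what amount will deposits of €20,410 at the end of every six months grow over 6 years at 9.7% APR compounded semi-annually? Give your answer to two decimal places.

€322,061.79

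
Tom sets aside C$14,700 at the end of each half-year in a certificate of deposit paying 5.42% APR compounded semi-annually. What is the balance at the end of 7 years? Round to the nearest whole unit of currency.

C$246,291

With 2 periods per year: i = 0.0271, n = 14.
FV = 14700 × [(1+0.0271)^14 − 1] / 0.0271 = 14700 × 16.754473 = 246,290.7492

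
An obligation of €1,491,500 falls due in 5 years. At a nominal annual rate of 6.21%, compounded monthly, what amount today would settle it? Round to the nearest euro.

€1,094,265

i = 0.0621/12 = 0.005175 per month; n = 5·12 = 60.
Discount factor = (1+0.005175)^(−60) = 0.733668; PV = 1,491,500 × 0.733668 = 1,094,265.0849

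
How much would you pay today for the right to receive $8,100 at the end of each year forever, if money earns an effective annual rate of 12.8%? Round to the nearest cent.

$63,281.25

PV = C/r = 8100/0.128 = 63,281.2500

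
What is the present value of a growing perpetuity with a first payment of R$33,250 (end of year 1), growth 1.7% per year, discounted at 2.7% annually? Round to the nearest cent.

PV = PMT / (i − g) = 33250 / (0.027 − 0.017) = 33250 / 0.010000 = 3,325,000.0000

R$3,325,000.00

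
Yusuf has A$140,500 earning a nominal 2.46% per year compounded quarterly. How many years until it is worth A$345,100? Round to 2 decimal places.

36.64 years

Periodic rate i = 0.0246/4 = 0.00615.
(1+i)^n = 345100/140500 = 2.45623, so n = ln 2.45623 / ln 1.00615 = 146.5670 quarters
= 146.5670/4 years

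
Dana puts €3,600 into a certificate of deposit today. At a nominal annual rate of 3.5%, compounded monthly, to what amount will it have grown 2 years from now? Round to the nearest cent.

€3,860.64

Periodic rate i = 0.035/12 = 0.00291667; n = 2 × 12 = 24 periods.
FV = PV·(1+i)^n = 3,600 × 1.072399 = 3,860.6361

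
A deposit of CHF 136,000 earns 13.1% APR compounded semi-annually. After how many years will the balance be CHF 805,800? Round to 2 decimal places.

Periodic rate i = 0.131/2 = 0.0655.
(1+i)^n = 805800/136000 = 5.92500, so n = ln 5.92500 / ln 1.0655 = 28.0432 half-years
= 28.0432/2 years

14.02 years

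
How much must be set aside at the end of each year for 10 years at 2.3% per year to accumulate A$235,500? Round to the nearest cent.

PMT = 235500 / ( [(1+0.023)^10 − 1] / 0.023 ) = 235500 / 11.101107 = 21,214.1006

A$21,214.10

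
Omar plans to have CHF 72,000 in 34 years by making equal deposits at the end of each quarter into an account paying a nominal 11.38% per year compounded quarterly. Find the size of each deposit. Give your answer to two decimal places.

CHF 46.15

i = 0.1138/4 = 0.02845 per quarter; n = 34·4 = 136.
FV-annuity factor = 1560.107219; PMT = 72000 / 1560.107219 = 46.1507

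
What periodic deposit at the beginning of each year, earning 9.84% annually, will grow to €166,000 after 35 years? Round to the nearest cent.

€578.49

FV-annuity factor × (1+i) = 286.952361; PMT = 166000 / 286.952361 = 578.4932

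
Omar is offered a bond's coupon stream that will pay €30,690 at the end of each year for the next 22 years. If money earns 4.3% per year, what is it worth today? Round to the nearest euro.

€431,055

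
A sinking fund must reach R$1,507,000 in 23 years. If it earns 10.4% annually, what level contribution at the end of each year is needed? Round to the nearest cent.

R$17,944.71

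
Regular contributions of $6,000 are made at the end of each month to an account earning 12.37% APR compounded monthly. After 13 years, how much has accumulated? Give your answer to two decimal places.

$2,300,495.57

Periodic rate i = 0.1237/12 = 0.0103083; n = 13 × 12 = 156 periods.
FV = 6000 × [(1+0.0103083)^156 − 1] / 0.0103083 = 6000 × 383.415929 = 2,300,495.5734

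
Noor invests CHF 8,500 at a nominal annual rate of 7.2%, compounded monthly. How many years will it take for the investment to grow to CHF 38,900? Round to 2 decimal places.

Periodic rate i = 0.072/12 = 0.006.
n = ln(38900/8500) / ln(1+0.006) = ln(4.57647) / 0.005982 = 254.2477 months
= 254.2477/12 years

21.19 years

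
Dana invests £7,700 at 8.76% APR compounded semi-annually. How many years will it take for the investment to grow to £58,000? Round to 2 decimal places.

23.55 years

Periodic rate i = 0.0876/2 = 0.0438.
n = ln(58000/7700) / ln(1+0.0438) = ln(7.53247) / 0.042868 = 47.1034 half-years
= 47.1034/2 years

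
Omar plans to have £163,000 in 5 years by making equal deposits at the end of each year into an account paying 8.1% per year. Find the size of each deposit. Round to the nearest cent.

£27,729.06

PMT = 163000 / ( [(1+0.081)^5 − 1] / 0.081 ) = 163000 / 5.878310 = 27,729.0570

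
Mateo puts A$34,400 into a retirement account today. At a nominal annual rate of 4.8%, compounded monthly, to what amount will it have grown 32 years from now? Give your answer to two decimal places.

With 12 periods per year: i = 0.004, n = 384.
FV = 34,400 × (1 + 0.004)^384 = 159,332.4232

A$159,332.42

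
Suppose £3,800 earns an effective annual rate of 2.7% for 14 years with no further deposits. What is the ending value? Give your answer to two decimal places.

3,800 × (1+0.027)^14 = 3,800 × 1.452066 = 5,517.8489

£5,517.85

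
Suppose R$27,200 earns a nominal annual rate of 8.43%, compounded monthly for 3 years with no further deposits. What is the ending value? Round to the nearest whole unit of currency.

R$34,996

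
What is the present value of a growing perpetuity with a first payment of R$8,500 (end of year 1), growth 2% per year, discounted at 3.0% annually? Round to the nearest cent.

PV = D₁/(r − g) = 8500/(0.03 − 0.02) = 850,000.0000

R$850,000.00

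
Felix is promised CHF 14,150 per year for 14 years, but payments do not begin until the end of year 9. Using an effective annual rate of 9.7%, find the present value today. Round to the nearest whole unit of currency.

CHF 50,526

Value one period before first payment (t=8): 14150 × [1 − (1+0.097)^(−14)] / 0.097 = 14150 × 7.488717 = 105,965.3521
PV₀ = 105,965.3521 / (1+0.097)^8 = 105,965.3521 / 2.097264 = 50,525.5285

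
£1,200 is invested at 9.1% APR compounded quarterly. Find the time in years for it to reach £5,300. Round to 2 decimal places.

Periodic rate i = 0.091/4 = 0.02275.
(1+i)^n = 5300/1200 = 4.41667, so n = ln 4.41667 / ln 1.02275 = 66.0316 quarters
= 66.0316/4 years

16.51 years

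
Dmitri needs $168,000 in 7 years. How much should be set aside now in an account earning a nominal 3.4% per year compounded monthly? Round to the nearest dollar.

$132,463

With 12 periods per year: i = 0.00283333, n = 84.
PV = FV·(1+i)^(−n) = 168,000 × 0.788468 = 132,462.6224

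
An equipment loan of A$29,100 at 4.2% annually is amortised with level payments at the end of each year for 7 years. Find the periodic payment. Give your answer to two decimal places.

A$4,884.24

PMT = 29100 / ( [1 − (1+0.042)^(−7)] / 0.042 ) = 29100 / 5.957943 = 4,884.2359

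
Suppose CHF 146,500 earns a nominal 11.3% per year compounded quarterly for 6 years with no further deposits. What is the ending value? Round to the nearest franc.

Periodic rate i = 0.113/4 = 0.02825; n = 6 × 4 = 24 periods.
FV = 146,500 × (1 + 0.02825)^24 = 285,895.1981

CHF 285,895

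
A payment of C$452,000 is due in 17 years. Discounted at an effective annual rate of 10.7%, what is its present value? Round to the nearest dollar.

C$80,284

PV = FV·(1+i)^(−n) = 452,000 × 0.177619 = 80,283.9774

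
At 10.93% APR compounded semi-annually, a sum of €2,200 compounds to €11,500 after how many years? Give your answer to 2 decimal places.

15.54 years

Periodic rate i = 0.1093/2 = 0.05465.
n = ln(11500/2200) / ln(1+0.05465) = ln(5.22727) / 0.053209 = 31.0829 half-years
= 31.0829/2 years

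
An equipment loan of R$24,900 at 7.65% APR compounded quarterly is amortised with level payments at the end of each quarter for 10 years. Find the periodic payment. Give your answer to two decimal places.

R$896.33

i = 0.0765/4 = 0.019125 per quarter; n = 10·4 = 40.
PMT = 24900 / ( [1 − (1+0.019125)^(−40)] / 0.019125 ) = 24900 / 27.780007 = 896.3281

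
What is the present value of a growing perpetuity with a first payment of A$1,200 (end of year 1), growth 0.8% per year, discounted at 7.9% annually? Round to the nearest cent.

A$16,901.41

PV = PMT / (i − g) = 1200 / (0.079 − 0.008) = 1200 / 0.071000 = 16,901.4085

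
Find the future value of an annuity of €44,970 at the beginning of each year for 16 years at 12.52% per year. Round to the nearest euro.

€2,264,078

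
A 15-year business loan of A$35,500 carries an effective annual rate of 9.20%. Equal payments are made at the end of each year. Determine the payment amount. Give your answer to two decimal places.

PMT = 35500 / ( [1 − (1+0.092)^(−15)] / 0.092 ) = 35500 / 7.966394 = 4,456.2193

A$4,456.22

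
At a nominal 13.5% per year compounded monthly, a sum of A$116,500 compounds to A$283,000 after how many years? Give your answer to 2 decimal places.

6.61 years

Periodic rate i = 0.135/12 = 0.01125.
(1+i)^n = 283000/116500 = 2.42918, so n = ln 2.42918 / ln 1.01125 = 79.3368 months
= 79.3368/12 years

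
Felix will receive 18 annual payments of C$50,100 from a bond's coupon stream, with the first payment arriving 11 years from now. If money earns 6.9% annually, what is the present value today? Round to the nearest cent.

Value one period before first payment (t=10): 50100 × [1 − (1+0.069)^(−18)] / 0.069 = 50100 × 10.132094 = 507,617.8959
PV₀ = 507,617.8959 / (1+0.069)^10 = 507,617.8959 / 1.948844 = 260,471.2969

C$260,471.30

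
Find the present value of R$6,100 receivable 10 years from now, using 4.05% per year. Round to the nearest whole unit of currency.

R$4,101

Discount factor = (1+0.0405)^(−10) = 0.672325; PV = 6,100 × 0.672325 = 4,101.1815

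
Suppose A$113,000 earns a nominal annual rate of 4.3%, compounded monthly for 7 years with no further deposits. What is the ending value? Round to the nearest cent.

Periodic rate i = 0.043/12 = 0.00358333; n = 7 × 12 = 84 periods.
FV = 113,000 × (1 + 0.00358333)^84 = 152,604.5312

A$152,604.53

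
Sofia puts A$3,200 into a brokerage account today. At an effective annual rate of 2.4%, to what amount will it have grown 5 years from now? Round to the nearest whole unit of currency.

A$3,603

FV = PV·(1+i)^n = 3,200 × 1.125900 = 3,602.8797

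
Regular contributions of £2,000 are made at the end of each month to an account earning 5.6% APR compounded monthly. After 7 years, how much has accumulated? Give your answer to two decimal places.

£205,109.52

Periodic rate i = 0.056/12 = 0.00466667; n = 7 × 12 = 84 periods.
FV = PMT · [(1+i)^n − 1] / i = 2000 · 102.554759 = 205,109.5172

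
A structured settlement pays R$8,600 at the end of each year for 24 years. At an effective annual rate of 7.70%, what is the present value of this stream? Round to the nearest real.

PV = PMT · [1 − (1+i)^(−n)] / i = 8600 · 10.797576 = 92,859.1560

R$92,859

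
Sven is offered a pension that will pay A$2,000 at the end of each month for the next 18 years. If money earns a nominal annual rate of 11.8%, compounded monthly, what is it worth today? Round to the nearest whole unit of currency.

A$178,820

Periodic rate i = 0.118/12 = 0.00983333; n = 18 × 12 = 216 periods.
PV = 2000 × [1 − (1+0.00983333)^(−216)] / 0.00983333 = 2000 × 89.410243 = 178,820.4855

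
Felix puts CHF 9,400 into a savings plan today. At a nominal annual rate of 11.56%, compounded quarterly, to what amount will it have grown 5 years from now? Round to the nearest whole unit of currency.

Periodic rate i = 0.1156/4 = 0.0289; n = 5 × 4 = 20 periods.
9,400 × (1+0.0289)^20 = 9,400 × 1.767923 = 16,618.4761

CHF 16,618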